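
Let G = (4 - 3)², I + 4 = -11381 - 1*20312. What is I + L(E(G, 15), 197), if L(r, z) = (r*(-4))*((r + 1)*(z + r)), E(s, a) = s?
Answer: -33281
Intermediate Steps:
I = -31697 (I = -4 + (-11381 - 1*20312) = -4 + (-11381 - 20312) = -4 - 31693 = -31697)
G = 1 (G = 1² = 1)
L(r, z) = -4*r*(1 + r)*(r + z) (L(r, z) = (-4*r)*((1 + r)*(r + z)) = -4*r*(1 + r)*(r + z))
I + L(E(G, 15), 197) = -31697 - 4*1*(1 + 197 + 1² + 1*197) = -31697 - 4*1*(1 + 197 + 1 + 197) = -31697 - 4*1*396 = -31697 - 1584 = -33281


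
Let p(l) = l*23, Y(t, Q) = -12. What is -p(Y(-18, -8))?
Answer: 276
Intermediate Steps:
p(l) = 23*l
-p(Y(-18, -8)) = -23*(-12) = -1*(-276) = 276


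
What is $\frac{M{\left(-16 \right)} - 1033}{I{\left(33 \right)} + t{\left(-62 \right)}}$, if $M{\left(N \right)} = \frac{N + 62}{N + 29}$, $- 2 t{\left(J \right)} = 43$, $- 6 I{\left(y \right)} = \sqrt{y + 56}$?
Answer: $\frac{5179221}{107588} - \frac{40149 \sqrt{89}}{107588} \approx 44.619$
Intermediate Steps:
$I{\left(y \right)} = - \frac{\sqrt{56 + y}}{6}$ ($I{\left(y \right)} = - \frac{\sqrt{y + 56}}{6} = - \frac{\sqrt{56 + y}}{6}$)
$t{\left(J \right)} = - \frac{43}{2}$ ($t{\left(J \right)} = \left(- \frac{1}{2}\right) 43 = - \frac{43}{2}$)
$M{\left(N \right)} = \frac{62 + N}{29 + N}$
$\frac{M{\left(-16 \right)} - 1033}{I{\left(33 \right)} + t{\left(-62 \right)}} = \frac{\frac{62 - 16}{29 - 16} - 1033}{- \frac{\sqrt{56 + 33}}{6} - \frac{43}{2}} = \frac{\frac{1}{13} \cdot 46 - 1033}{- \frac{\sqrt{89}}{6} - \frac{43}{2}} = \frac{\frac{1}{13} \cdot 46 - 1033}{- \frac{43}{2} - \frac{\sqrt{89}}{6}} = \frac{\frac{46}{13} - 1033}{- \frac{43}{2} - \frac{\sqrt{89}}{6}} = - \frac{13383}{13 \left(- \frac{43}{2} - \frac{\sqrt{89}}{6}\right)}$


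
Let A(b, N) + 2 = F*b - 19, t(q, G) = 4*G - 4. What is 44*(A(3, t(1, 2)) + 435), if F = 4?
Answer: 18744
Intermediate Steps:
t(q, G) = -4 + 4*G
A(b, N) = -21 + 4*b (A(b, N) = -2 + (4*b - 19) = -2 + (-19 + 4*b) = -21 + 4*b)
44*(A(3, t(1, 2)) + 435) = 44*((-21 + 4*3) + 435) = 44*((-21 + 12) + 435) = 44*(-9 + 435) = 44*426 = 18744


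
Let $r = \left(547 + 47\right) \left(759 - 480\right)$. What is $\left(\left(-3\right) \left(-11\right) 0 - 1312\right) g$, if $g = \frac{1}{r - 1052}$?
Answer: $- \frac{656}{82337} \approx -0.0079673$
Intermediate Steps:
$r = 165726$ ($r = 594 \cdot 279 = 165726$)
$g = \frac{1}{164674}$ ($g = \frac{1}{165726 - 1052} = \frac{1}{164674} \approx 6.0726 \cdot 10^{-6}$)
$\left(\left(-3\right) \left(-11\right) 0 - 1312\right) g = \left(\left(-3\right) \left(-11\right) 0 - 1312\right) \frac{1}{164674} = \left(33 \cdot 0 - 1312\right) \frac{1}{164674} = \left(0 - 1312\right) \frac{1}{164674} = \left(-1312\right) \frac{1}{164674} = - \frac{656}{82337}$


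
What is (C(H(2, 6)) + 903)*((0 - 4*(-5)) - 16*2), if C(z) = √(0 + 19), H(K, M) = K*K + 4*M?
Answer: -10836 - 12*√19 ≈ -10888.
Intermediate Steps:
H(K, M) = K² + 4*M
C(z) = √19
(C(H(2, 6)) + 903)*((0 - 4*(-5)) - 16*2) = (√19 + 903)*((0 - 4*(-5)) - 16*2) = (903 + √19)*((0 + 20) - 32) = (903 + √19)*(20 - 32) = (903 + √19)*(-12) = -10836 - 12*√19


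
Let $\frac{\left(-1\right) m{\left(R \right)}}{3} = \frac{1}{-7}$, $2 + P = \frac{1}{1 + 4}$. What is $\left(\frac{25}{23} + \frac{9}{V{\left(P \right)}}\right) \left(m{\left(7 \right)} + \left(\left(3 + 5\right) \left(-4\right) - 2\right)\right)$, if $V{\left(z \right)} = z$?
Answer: $\frac{21150}{161} \approx 131.37$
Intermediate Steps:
$P = - \frac{9}{5}$ ($P = -2 + \frac{1}{1 + 4} = -2 + \frac{1}{5} = - \frac{9}{5} \approx -1.8$)
$m{\left(R \right)} = \frac{3}{7}$ ($m{\left(R \right)} = - \frac{3}{-7} = \left(-3\right) \left(- \frac{1}{7}\right) = \frac{3}{7}$)
$\left(\frac{25}{23} + \frac{9}{V{\left(P \right)}}\right) \left(m{\left(7 \right)} + \left(\left(3 + 5\right) \left(-4\right) - 2\right)\right) = \left(\frac{25}{23} + \frac{9}{- \frac{9}{5}}\right) \left(\frac{3}{7} + \left(\left(3 + 5\right) \left(-4\right) - 2\right)\right) = \left(25 \cdot \frac{1}{23} + 9 \left(- \frac{5}{9}\right)\right) \left(\frac{3}{7} + \left(8 \left(-4\right) - 2\right)\right) = \left(\frac{25}{23} - 5\right) \left(\frac{3}{7} - 34\right) = - \frac{90 \left(\frac{3}{7} - 34\right)}{23} = \left(- \frac{90}{23}\right) \left(- \frac{235}{7}\right) = \frac{21150}{161}$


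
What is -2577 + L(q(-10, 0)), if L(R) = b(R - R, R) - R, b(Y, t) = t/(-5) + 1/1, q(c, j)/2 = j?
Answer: -2576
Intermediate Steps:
q(c, j) = 2*j
b(Y, t) = 1 - t/5 (b(Y, t) = t*(-1/5) + 1*1 = -t/5 + 1 = 1 - t/5)
L(R) = 1 - 6*R/5 (L(R) = (1 - R/5) - R = 1 - 6*R/5)
-2577 + L(q(-10, 0)) = -2577 + (1 - 12*0/5) = -2577 + (1 - 6/5*0) = -2577 + (1 + 0) = -2577 + 1 = -2576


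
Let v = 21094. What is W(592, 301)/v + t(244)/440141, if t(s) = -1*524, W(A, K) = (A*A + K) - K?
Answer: 77121261084/4642167127 ≈ 16.613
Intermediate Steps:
W(A, K) = A**2 (W(A, K) = (A**2 + K) - K = (K + A**2) - K = A**2)
t(s) = -524
W(592, 301)/v + t(244)/440141 = 592**2/21094 - 524/440141 = 350464*(1/21094) - 524*1/440141 = 175232/10547 - 524/440141 = 77121261084/4642167127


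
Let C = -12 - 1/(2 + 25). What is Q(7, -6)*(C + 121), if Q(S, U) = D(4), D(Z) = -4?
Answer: -11768/27 ≈ -435.85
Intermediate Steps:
C = -325/27 (C = -12 - 1/27 = -325/27 ≈ -12.037)
Q(S, U) = -4
Q(7, -6)*(C + 121) = -4*(-325/27 + 121) = -4*2942/27 = -11768/27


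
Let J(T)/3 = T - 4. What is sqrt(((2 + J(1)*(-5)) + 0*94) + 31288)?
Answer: sqrt(31335) ≈ 177.02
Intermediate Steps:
J(T) = -12 + 3*T (J(T) = 3*(T - 4) = 3*(-4 + T) = -12 + 3*T)
sqrt(((2 + J(1)*(-5)) + 0*94) + 31288) = sqrt(((2 + (-12 + 3*1)*(-5)) + 0*94) + 31288) = sqrt(((2 + (-12 + 3)*(-5)) + 0) + 31288) = sqrt(((2 - 9*(-5)) + 0) + 31288) = sqrt(((2 + 45) + 0) + 31288) = sqrt((47 + 0) + 31288) = sqrt(47 + 31288) = sqrt(31335)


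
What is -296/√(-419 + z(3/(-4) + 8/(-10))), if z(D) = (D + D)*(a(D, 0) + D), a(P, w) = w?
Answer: 2960*I*√165678/82839 ≈ 14.544*I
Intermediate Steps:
z(D) = 2*D² (z(D) = (D + D)*(0 + D) = (2*D)*D = 2*D²)
-296/√(-419 + z(3/(-4) + 8/(-10))) = -296/√(-419 + 2*(3/(-4) + 8/(-10))²) = -296/√(-419 + 2*(3*(-¼) + 8*(-⅒))²) = -296/√(-419 + 2*(-¾ - ⅘)²) = -296/√(-419 + 2*(-31/20)²) = -296/√(-419 + 2*(961/400)) = -296/√(-419 + 961/200) = -296*(-10*I*√165678/82839) = -(-2960)*I*√165678/82839 = 2960*I*√165678/82839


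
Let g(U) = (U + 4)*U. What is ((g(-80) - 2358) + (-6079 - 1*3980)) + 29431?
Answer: 23094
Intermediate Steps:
g(U) = U*(4 + U) (g(U) = (4 + U)*U = U*(4 + U))
((g(-80) - 2358) + (-6079 - 1*3980)) + 29431 = ((-80*(4 - 80) - 2358) + (-6079 - 1*3980)) + 29431 = ((-80*(-76) - 2358) + (-6079 - 3980)) + 29431 = ((6080 - 2358) - 10059) + 29431 = (3722 - 10059) + 29431 = -6337 + 29431 = 23094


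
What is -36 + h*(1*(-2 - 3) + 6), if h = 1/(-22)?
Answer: -793/22 ≈ -36.045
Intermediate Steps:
h = -1/22 ≈ -0.045455
-36 + h*(1*(-2 - 3) + 6) = -36 - (1*(-2 - 3) + 6)/22 = -36 - (1*(-5) + 6)/22 = -36 - (-5 + 6)/22 = -36 - 1/22*1 = -36 - 1/22 = -793/22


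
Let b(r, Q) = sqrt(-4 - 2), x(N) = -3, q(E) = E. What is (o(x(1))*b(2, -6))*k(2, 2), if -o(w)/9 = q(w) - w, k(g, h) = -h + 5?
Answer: 0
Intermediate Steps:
k(g, h) = 5 - h
o(w) = 0 (o(w) = -9*(w - w) = -9*0 = 0)
b(r, Q) = I*sqrt(6) (b(r, Q) = sqrt(-6) = I*sqrt(6))
(o(x(1))*b(2, -6))*k(2, 2) = (0*(I*sqrt(6)))*(5 - 1*2) = 0*(5 - 2) = 0*3 = 0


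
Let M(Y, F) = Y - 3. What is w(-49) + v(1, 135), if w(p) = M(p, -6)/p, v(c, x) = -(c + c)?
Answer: -46/49 ≈ -0.93878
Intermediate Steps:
M(Y, F) = -3 + Y
v(c, x) = -2*c
w(p) = (-3 + p)/p
w(-49) + v(1, 135) = (-3 - 49)/(-49) - 2*1 = -1/49*(-52) - 2 = 52/49 - 2 = -46/49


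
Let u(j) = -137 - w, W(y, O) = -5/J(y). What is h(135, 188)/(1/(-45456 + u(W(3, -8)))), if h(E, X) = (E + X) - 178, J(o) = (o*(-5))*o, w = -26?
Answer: -6607215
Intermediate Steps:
J(o) = -5*o² (J(o) = (-5*o)*o = -5*o²)
W(y, O) = y⁻² (W(y, O) = -5*(-1/(5*y²)) = -(-1)/y² = y⁻²)
u(j) = -111 (u(j) = -137 - 1*(-26) = -137 + 26 = -111)
h(E, X) = -178 + E + X
h(135, 188)/(1/(-45456 + u(W(3, -8)))) = (-178 + 135 + 188)/(1/(-45456 - 111)) = 145/(1/(-45567)) = 145/(-1/45567) = 145*(-45567) = -6607215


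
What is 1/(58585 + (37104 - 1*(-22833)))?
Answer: 1/118522 ≈ 8.4373e-6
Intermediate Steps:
1/(58585 + (37104 - 1*(-22833))) = 1/(58585 + (37104 + 22833)) = 1/(58585 + 59937) = 1/118522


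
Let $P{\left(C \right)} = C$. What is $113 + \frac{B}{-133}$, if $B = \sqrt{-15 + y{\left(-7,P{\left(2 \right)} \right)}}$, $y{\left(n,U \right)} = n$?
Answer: $113 - \frac{i \sqrt{22}}{133} \approx 113.0 - 0.035266 i$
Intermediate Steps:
$B = i \sqrt{22}$ ($B = \sqrt{-15 - 7} = \sqrt{-22} = i \sqrt{22} \approx 4.6904 i$)
$113 + \frac{B}{-133} = 113 + \frac{i \sqrt{22}}{-133} = 113 + i \sqrt{22} \left(- \frac{1}{133}\right) = 113 - \frac{i \sqrt{22}}{133}$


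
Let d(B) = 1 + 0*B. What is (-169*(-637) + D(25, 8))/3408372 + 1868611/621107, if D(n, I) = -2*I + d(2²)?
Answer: 3217888063279/1058481853902 ≈ 3.0401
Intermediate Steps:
d(B) = 1 (d(B) = 1 + 0 = 1)
D(n, I) = 1 - 2*I (D(n, I) = -2*I + 1 = 1 - 2*I)
(-169*(-637) + D(25, 8))/3408372 + 1868611/621107 = (-169*(-637) + (1 - 2*8))/3408372 + 1868611/621107 = (107653 + (1 - 16))*(1/3408372) + 1868611*(1/621107) = (107653 - 15)*(1/3408372) + 1868611/621107 = 107638*(1/3408372) + 1868611/621107 = 53819/1704186 + 1868611/621107 = 3217888063279/1058481853902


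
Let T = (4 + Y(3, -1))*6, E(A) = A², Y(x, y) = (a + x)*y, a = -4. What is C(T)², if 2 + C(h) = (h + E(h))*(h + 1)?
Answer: 831053584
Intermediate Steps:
Y(x, y) = y*(-4 + x) (Y(x, y) = (-4 + x)*y = y*(-4 + x))
T = 30 (T = (4 - (-4 + 3))*6 = (4 - 1*(-1))*6 = (4 + 1)*6 = 5*6 = 30)
C(h) = -2 + (1 + h)*(h + h²) (C(h) = -2 + (h + h²)*(h + 1) = -2 + (h + h²)*(1 + h) = -2 + (1 + h)*(h + h²))
C(T)² = (-2 + 30 + 30³ + 2*30²)² = (-2 + 30 + 27000 + 2*900)² = (-2 + 30 + 27000 + 1800)² = 28828² = 831053584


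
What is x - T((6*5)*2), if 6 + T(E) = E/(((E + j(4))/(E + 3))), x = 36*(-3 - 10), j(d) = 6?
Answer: -5712/11 ≈ -519.27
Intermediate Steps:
x = -468 (x = 36*(-13) = -468)
T(E) = -6 + E*(3 + E)/(6 + E) (T(E) = -6 + E/(((E + 6)/(E + 3))) = -6 + E/(((6 + E)/(3 + E))) = -6 + ((3 + E)/(6 + E))*E = -6 + E*(3 + E)/(6 + E))
x - T((6*5)*2) = -468 - (-36 + ((6*5)*2)**2 - 3*6*5*2)/(6 + (6*5)*2) = -468 - (-36 + (30*2)**2 - 90*2)/(6 + 30*2) = -468 - (-36 + 60**2 - 3*60)/(6 + 60) = -468 - (-36 + 3600 - 180)/66 = -468 - 3384/66 = -468 - 1*564/11 = -468 - 564/11 = -5712/11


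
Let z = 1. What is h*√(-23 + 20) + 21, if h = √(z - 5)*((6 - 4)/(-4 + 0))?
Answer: 21 + √3 ≈ 22.732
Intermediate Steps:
h = -I (h = √(1 - 5)*((6 - 4)/(-4 + 0)) = √(-4)*(2/(-4)) = (2*I)*(2*(-¼)) = (2*I)*(-½) = -I ≈ -1.0*I)
h*√(-23 + 20) + 21 = (-I)*√(-23 + 20) + 21 = (-I)*√(-3) + 21 = (-I)*(I*√3) + 21 = √3 + 21 = 21 + √3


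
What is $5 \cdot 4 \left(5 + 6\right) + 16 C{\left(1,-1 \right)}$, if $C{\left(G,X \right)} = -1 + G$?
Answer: $220$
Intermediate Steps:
$5 \cdot 4 \left(5 + 6\right) + 16 C{\left(1,-1 \right)} = 5 \cdot 4 \left(5 + 6\right) + 16 \left(-1 + 1\right) = 20 \cdot 11 + 16 \cdot 0 = 220 + 0 = 220$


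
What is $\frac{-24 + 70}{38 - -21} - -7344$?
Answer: $\frac{433342}{59} \approx 7344.8$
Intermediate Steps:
$\frac{-24 + 70}{38 - -21} - -7344 = \frac{46}{38 + \left(-8 + 29\right)} + 7344 = \frac{46}{38 + 21} + 7344 = \frac{46}{59} + 7344 = \frac{433342}{59}$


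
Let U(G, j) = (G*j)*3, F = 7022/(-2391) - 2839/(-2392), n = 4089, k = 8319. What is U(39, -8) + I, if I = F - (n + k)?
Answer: -76327974143/5719272 ≈ -13346.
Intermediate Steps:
F = -10008575/5719272 (F = 7022*(-1/2391) - 2839*(-1/2392) = -7022/2391 + 2839/2392 = -10008575/5719272 ≈ -1.7500)
U(G, j) = 3*G*j
I = -70974735551/5719272 (I = -10008575/5719272 - (4089 + 8319) = -10008575/5719272 - 1*12408 = -10008575/5719272 - 12408 = -70974735551/5719272 ≈ -12410.)
U(39, -8) + I = 3*39*(-8) - 70974735551/5719272 = -936 - 70974735551/5719272 = -76327974143/5719272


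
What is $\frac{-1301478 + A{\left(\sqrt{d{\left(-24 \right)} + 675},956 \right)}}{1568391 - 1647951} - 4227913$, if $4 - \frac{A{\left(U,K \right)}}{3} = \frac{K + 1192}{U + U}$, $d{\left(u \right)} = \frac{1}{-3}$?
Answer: $- \frac{56061909469}{13260} + \frac{179 \sqrt{1518}}{4473040} \approx -4.2279 \cdot 10^{6}$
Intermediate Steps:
$d{\left(u \right)} = - \frac{1}{3}$
$A{\left(U,K \right)} = 12 - \frac{3 \left(1192 + K\right)}{2 U}$ ($A{\left(U,K \right)} = 12 - 3 \frac{K + 1192}{U + U} = 12 - 3 \frac{1192 + K}{2 U} = 12 - \frac{3 \left(1192 + K\right)}{2 U}$)
$\frac{-1301478 + A{\left(\sqrt{d{\left(-24 \right)} + 675},956 \right)}}{1568391 - 1647951} - 4227913 = \frac{-1301478 + \frac{3 \left(-1192 - 956 + 8 \sqrt{- \frac{1}{3} + 675}\right)}{2 \sqrt{- \frac{1}{3} + 675}}}{1568391 - 1647951} - 4227913 = \frac{-1301478 + \frac{3 \left(-1192 - 956 + 8 \sqrt{\frac{2024}{3}}\right)}{2 \sqrt{\frac{2024}{3}}}}{-79560} - 4227913 = \left(-1301478 + \frac{3 \left(-1192 - 956 + 8 \frac{2 \sqrt{1518}}{3}\right)}{2 \frac{2 \sqrt{1518}}{3}}\right) \left(- \frac{1}{79560}\right) - 4227913 = \left(-1301478 + \frac{3 \frac{\sqrt{1518}}{1012} \left(-1192 - 956 + \frac{16 \sqrt{1518}}{3}\right)}{2}\right) \left(- \frac{1}{79560}\right) - 4227913 = \left(-1301478 + \frac{3 \frac{\sqrt{1518}}{1012} \left(-2148 + \frac{16 \sqrt{1518}}{3}\right)}{2}\right) \left(- \frac{1}{79560}\right) - 4227913 = \left(-1301478 + \frac{3 \sqrt{1518} \left(-2148 + \frac{16 \sqrt{1518}}{3}\right)}{2024}\right) \left(- \frac{1}{79560}\right) - 4227913 = \left(\frac{216913}{13260} - \frac{\sqrt{1518} \left(-2148 + \frac{16 \sqrt{1518}}{3}\right)}{53676480}\right) - 4227913 = - \frac{56061909467}{13260} - \frac{\sqrt{1518} \left(-2148 + \frac{16 \sqrt{1518}}{3}\right)}{53676480}$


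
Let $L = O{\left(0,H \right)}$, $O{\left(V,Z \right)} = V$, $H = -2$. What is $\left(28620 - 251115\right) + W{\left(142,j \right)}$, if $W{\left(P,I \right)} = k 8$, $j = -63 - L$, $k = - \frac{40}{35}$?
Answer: $- \frac{1557529}{7} \approx -2.225 \cdot 10^{5}$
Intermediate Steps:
$k = - \frac{8}{7}$ ($k = \left(-40\right) \frac{1}{35} = - \frac{8}{7} \approx -1.1429$)
$L = 0$
$j = -63$ ($j = -63 - 0 = -63 + 0 = -63$)
$W{\left(P,I \right)} = - \frac{64}{7}$ ($W{\left(P,I \right)} = \left(- \frac{8}{7}\right) 8 = - \frac{64}{7}$)
$\left(28620 - 251115\right) + W{\left(142,j \right)} = \left(28620 - 251115\right) - \frac{64}{7} = -222495 - \frac{64}{7} = - \frac{1557529}{7}$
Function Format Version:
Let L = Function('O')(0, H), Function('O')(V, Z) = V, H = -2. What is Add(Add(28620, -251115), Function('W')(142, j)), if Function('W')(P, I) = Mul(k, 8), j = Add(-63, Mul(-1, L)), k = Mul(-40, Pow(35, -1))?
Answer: Rational(-1557529, 7) ≈ -2.2250e+5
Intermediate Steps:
k = Rational(-8, 7) (k = Mul(-40, Rational(1, 35)) = Rational(-8, 7) ≈ -1.1429)
L = 0
j = -63 (j = Add(-63, Mul(-1, 0)) = Add(-63, 0) = -63)
Function('W')(P, I) = Rational(-64, 7) (Function('W')(P, I) = Mul(Rational(-8, 7), 8) = Rational(-64, 7))
Add(Add(28620, -251115), Function('W')(142, j)) = Add(Add(28620, -251115), Rational(-64, 7)) = Add(-222495, Rational(-64, 7)) = Rational(-1557529, 7)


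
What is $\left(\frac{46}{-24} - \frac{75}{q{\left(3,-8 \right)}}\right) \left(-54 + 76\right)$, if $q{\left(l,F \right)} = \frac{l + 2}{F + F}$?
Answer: $\frac{31427}{6} \approx 5237.8$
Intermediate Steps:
$q{\left(l,F \right)} = \frac{2 + l}{2 F}$
$\left(\frac{46}{-24} - \frac{75}{q{\left(3,-8 \right)}}\right) \left(-54 + 76\right) = \left(\frac{46}{-24} - \frac{75}{\frac{1}{2} \frac{1}{-8} \left(2 + 3\right)}\right) \left(-54 + 76\right) = \left(46 \left(- \frac{1}{24}\right) - \frac{75}{\frac{1}{2} \left(- \frac{1}{8}\right) 5}\right) 22 = \left(- \frac{23}{12} - \frac{75}{- \frac{5}{16}}\right) 22 = \left(- \frac{23}{12} - -240\right) 22 = \left(- \frac{23}{12} + 240\right) 22 = \frac{2857}{12} \cdot 22 = \frac{31427}{6}$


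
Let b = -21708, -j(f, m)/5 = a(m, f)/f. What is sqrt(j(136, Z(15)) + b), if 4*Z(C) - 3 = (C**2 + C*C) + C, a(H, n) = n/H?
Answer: I*sqrt(33017933)/39 ≈ 147.34*I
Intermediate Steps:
Z(C) = 3/4 + C**2/2 + C/4 (Z(C) = 3/4 + ((C**2 + C*C) + C)/4 = 3/4 + ((C**2 + C**2) + C)/4 = 3/4 + (2*C**2 + C)/4 = 3/4 + (C + 2*C**2)/4 = 3/4 + (C**2/2 + C/4) = 3/4 + C**2/2 + C/4)
j(f, m) = -5/m (j(f, m) = -5*f/m/f = -5/m)
sqrt(j(136, Z(15)) + b) = sqrt(-5/(3/4 + (1/2)*15**2 + (1/4)*15) - 21708) = sqrt(-5/(3/4 + (1/2)*225 + 15/4) - 21708) = sqrt(-5/(3/4 + 225/2 + 15/4) - 21708) = sqrt(-5/117 - 21708) = sqrt(-2539841/117) = I*sqrt(33017933)/39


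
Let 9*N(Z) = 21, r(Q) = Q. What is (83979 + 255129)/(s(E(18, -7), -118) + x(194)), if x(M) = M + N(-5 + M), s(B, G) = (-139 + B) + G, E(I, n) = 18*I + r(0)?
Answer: 508662/395 ≈ 1287.8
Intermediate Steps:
N(Z) = 7/3 (N(Z) = (⅑)*21 = 7/3)
E(I, n) = 18*I (E(I, n) = 18*I + 0 = 18*I)
s(B, G) = -139 + B + G
x(M) = 7/3 + M (x(M) = M + 7/3 = 7/3 + M)
(83979 + 255129)/(s(E(18, -7), -118) + x(194)) = (83979 + 255129)/((-139 + 18*18 - 118) + (7/3 + 194)) = 339108/((-139 + 324 - 118) + 589/3) = 339108/(67 + 589/3) = 339108/(790/3) = 339108*(3/790) = 508662/395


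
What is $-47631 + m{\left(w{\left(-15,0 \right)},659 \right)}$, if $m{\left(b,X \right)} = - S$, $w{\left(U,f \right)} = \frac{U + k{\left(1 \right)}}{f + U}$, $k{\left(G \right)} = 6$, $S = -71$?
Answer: $-47560$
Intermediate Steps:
$w{\left(U,f \right)} = \frac{6 + U}{U + f}$ ($w{\left(U,f \right)} = \frac{U + 6}{f + U} = \frac{6 + U}{U + f}$)
$m{\left(b,X \right)} = 71$ ($m{\left(b,X \right)} = \left(-1\right) \left(-71\right) = 71$)
$-47631 + m{\left(w{\left(-15,0 \right)},659 \right)} = -47631 + 71 = -47560$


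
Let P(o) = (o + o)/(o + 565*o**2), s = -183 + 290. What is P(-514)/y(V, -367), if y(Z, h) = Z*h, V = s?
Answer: 2/11404071021 ≈ 1.7538e-10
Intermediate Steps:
s = 107
V = 107
P(o) = 2*o/(o + 565*o**2) (P(o) = (2*o)/(o + 565*o**2) = 2*o/(o + 565*o**2))
P(-514)/y(V, -367) = (2/(1 + 565*(-514)))/((107*(-367))) = (2/(1 - 290410))/(-39269) = (2/(-290409))*(-1/39269) = (2*(-1/290409))*(-1/39269) = -2/290409*(-1/39269) = 2/11404071021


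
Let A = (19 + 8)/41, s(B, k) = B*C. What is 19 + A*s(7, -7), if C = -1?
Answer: 590/41 ≈ 14.390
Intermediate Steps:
s(B, k) = -B (s(B, k) = B*(-1) = -B)
A = 27/41 (A = 27*(1/41) = 27/41 ≈ 0.65854)
19 + A*s(7, -7) = 19 + 27*(-1*7)/41 = 19 + (27/41)*(-7) = 19 - 189/41 = 590/41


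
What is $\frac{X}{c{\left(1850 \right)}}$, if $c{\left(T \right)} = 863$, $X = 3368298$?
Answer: $\frac{3368298}{863} \approx 3903.0$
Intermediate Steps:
$\frac{X}{c{\left(1850 \right)}} = \frac{3368298}{863}$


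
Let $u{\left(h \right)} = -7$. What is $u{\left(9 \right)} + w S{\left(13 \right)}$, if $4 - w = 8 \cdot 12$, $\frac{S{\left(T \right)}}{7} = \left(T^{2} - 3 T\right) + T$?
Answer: $-92099$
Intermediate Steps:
$S{\left(T \right)} = - 14 T + 7 T^{2}$ ($S{\left(T \right)} = 7 \left(\left(T^{2} - 3 T\right) + T\right) = 7 \left(T^{2} - 2 T\right) = - 14 T + 7 T^{2}$)
$w = -92$ ($w = 4 - 8 \cdot 12 = 4 - 96 = -92$)
$u{\left(9 \right)} + w S{\left(13 \right)} = -7 - 92 \cdot 7 \cdot 13 \left(-2 + 13\right) = -7 - 92 \cdot 7 \cdot 13 \cdot 11 = -7 - 92092 = -92099$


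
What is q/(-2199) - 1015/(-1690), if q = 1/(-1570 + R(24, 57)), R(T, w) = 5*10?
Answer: 339261889/564879120 ≈ 0.60059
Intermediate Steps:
R(T, w) = 50
q = -1/1520 (q = 1/(-1570 + 50) = 1/(-1520) = -1/1520 ≈ -0.00065789)
q/(-2199) - 1015/(-1690) = -1/1520/(-2199) - 1015/(-1690) = -1/1520*(-1/2199) - 1015*(-1/1690) = 1/3342480 + 203/338 = 339261889/564879120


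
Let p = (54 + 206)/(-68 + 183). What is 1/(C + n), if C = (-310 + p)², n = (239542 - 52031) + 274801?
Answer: 529/294661132 ≈ 1.7953e-6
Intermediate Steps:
p = 52/23 (p = 260/115 = 260*(1/115) = 52/23 ≈ 2.2609)
n = 462312 (n = 187511 + 274801 = 462312)
C = 50098084/529 (C = (-310 + 52/23)² = (-7078/23)² = 50098084/529 ≈ 94703.)
1/(C + n) = 1/(50098084/529 + 462312) = 1/(294661132/529) = 529/294661132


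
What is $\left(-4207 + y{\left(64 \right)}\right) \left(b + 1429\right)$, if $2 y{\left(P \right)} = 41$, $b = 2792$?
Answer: $- \frac{35342433}{2} \approx -1.7671 \cdot 10^{7}$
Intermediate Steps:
$y{\left(P \right)} = \frac{41}{2}$ ($y{\left(P \right)} = \frac{1}{2} \cdot 41 = \frac{41}{2}$)
$\left(-4207 + y{\left(64 \right)}\right) \left(b + 1429\right) = \left(-4207 + \frac{41}{2}\right) \left(2792 + 1429\right) = \left(- \frac{8373}{2}\right) 4221 = - \frac{35342433}{2}$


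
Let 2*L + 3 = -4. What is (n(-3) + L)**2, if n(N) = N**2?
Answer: 121/4 ≈ 30.250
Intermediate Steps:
L = -7/2 (L = -3/2 + (1/2)*(-4) = -3/2 - 2 = -7/2 ≈ -3.5000)
(n(-3) + L)**2 = ((-3)**2 - 7/2)**2 = (9 - 7/2)**2 = (11/2)**2 = 121/4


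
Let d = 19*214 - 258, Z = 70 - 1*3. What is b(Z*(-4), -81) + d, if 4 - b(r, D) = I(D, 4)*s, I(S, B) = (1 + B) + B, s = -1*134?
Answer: 5018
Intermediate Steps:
s = -134
I(S, B) = 1 + 2*B
Z = 67 (Z = 70 - 3 = 67)
b(r, D) = 1210 (b(r, D) = 4 - (1 + 2*4)*(-134) = 4 - (1 + 8)*(-134) = 4 - 9*(-134) = 4 - 1*(-1206) = 4 + 1206 = 1210)
d = 3808 (d = 4066 - 258 = 3808)
b(Z*(-4), -81) + d = 1210 + 3808 = 5018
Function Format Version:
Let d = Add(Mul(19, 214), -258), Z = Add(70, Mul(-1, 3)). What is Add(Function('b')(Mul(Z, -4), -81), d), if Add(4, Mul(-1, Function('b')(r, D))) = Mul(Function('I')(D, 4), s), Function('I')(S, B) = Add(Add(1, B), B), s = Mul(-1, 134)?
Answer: 5018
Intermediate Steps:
s = -134
Function('I')(S, B) = Add(1, Mul(2, B))
Z = 67 (Z = Add(70, -3) = 67)
Function('b')(r, D) = 1210 (Function('b')(r, D) = Add(4, Mul(-1, Mul(Add(1, Mul(2, 4)), -134))) = Add(4, Mul(-1, Mul(Add(1, 8), -134))) = Add(4, Mul(-1, Mul(9, -134))) = Add(4, Mul(-1, -1206)) = Add(4, 1206) = 1210)
d = 3808 (d = Add(4066, -258) = 3808)
Add(Function('b')(Mul(Z, -4), -81), d) = Add(1210, 3808) = 5018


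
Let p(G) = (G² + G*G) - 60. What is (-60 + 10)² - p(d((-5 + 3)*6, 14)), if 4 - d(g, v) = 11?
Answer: 2462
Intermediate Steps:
d(g, v) = -7 (d(g, v) = 4 - 1*11 = 4 - 11 = -7)
p(G) = -60 + 2*G² (p(G) = (G² + G²) - 60 = 2*G² - 60 = -60 + 2*G²)
(-60 + 10)² - p(d((-5 + 3)*6, 14)) = (-60 + 10)² - (-60 + 2*(-7)²) = (-50)² - (-60 + 2*49) = 2500 - (-60 + 98) = 2500 - 1*38 = 2500 - 38 = 2462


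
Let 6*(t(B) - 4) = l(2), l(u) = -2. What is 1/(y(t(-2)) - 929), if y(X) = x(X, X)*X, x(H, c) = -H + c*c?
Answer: -27/24115 ≈ -0.0011196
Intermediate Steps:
t(B) = 11/3 (t(B) = 4 + (1/6)*(-2) = 4 - 1/3 = 11/3)
x(H, c) = c**2 - H (x(H, c) = -H + c**2 = c**2 - H)
y(X) = X*(X**2 - X) (y(X) = (X**2 - X)*X = X*(X**2 - X))
1/(y(t(-2)) - 929) = 1/((11/3)**2*(-1 + 11/3) - 929) = 1/((121/9)*(8/3) - 929) = 1/(968/27 - 929) = 1/(-24115/27) = -27/24115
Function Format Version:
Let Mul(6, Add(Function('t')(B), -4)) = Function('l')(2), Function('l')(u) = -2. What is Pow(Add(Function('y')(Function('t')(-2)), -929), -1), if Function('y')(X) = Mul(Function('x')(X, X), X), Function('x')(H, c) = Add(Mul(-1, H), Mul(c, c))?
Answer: Rational(-27, 24115) ≈ -0.0011196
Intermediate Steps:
Function('t')(B) = Rational(11, 3) (Function('t')(B) = Add(4, Mul(Rational(1, 6), -2)) = Add(4, Rational(-1, 3)) = Rational(11, 3))
Function('x')(H, c) = Add(Pow(c, 2), Mul(-1, H)) (Function('x')(H, c) = Add(Mul(-1, H), Pow(c, 2)) = Add(Pow(c, 2), Mul(-1, H)))
Function('y')(X) = Mul(X, Add(Pow(X, 2), Mul(-1, X))) (Function('y')(X) = Mul(Add(Pow(X, 2), Mul(-1, X)), X) = Mul(X, Add(Pow(X, 2), Mul(-1, X))))
Pow(Add(Function('y')(Function('t')(-2)), -929), -1) = Pow(Add(Mul(Pow(Rational(11, 3), 2), Add(-1, Rational(11, 3))), -929), -1) = Pow(Add(Mul(Rational(121, 9), Rational(8, 3)), -929), -1) = Pow(Add(Rational(968, 27), -929), -1) = Pow(Rational(-24115, 27), -1) = Rational(-27, 24115)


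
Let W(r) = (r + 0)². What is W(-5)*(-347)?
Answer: -8675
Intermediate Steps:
W(r) = r²
W(-5)*(-347) = (-5)²*(-347) = 25*(-347) = -8675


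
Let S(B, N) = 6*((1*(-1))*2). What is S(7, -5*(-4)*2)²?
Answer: 144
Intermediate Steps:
S(B, N) = -12 (S(B, N) = 6*(-1*2) = 6*(-2) = -12)
S(7, -5*(-4)*2)² = (-12)² = 144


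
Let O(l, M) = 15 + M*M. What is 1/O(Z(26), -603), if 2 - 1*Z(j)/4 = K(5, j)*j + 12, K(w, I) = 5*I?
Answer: 1/363624 ≈ 2.7501e-6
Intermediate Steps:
Z(j) = -40 - 20*j² (Z(j) = 8 - 4*((5*j)*j + 12) = 8 - 4*(5*j² + 12) = 8 - 4*(12 + 5*j²) = 8 + (-48 - 20*j²) = -40 - 20*j²)
O(l, M) = 15 + M²
1/O(Z(26), -603) = 1/(15 + (-603)²) = 1/(15 + 363609) = 1/363624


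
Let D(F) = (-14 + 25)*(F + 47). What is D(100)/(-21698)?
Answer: -1617/21698 ≈ -0.074523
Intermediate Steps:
D(F) = 517 + 11*F (D(F) = 11*(47 + F) = 517 + 11*F)
D(100)/(-21698) = (517 + 11*100)/(-21698) = (517 + 1100)*(-1/21698) = 1617*(-1/21698) = -1617/21698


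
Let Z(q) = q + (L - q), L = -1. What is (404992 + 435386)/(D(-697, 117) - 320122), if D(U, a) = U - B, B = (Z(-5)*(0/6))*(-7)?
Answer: -840378/320819 ≈ -2.6195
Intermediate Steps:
Z(q) = -1 (Z(q) = q + (-1 - q) = -1)
B = 0 (B = -0/6*(-7) = -1*0*(-7) = 0*(-7) = 0)
D(U, a) = U (D(U, a) = U - 1*0 = U + 0 = U)
(404992 + 435386)/(D(-697, 117) - 320122) = (404992 + 435386)/(-697 - 320122) = 840378/(-320819) = 840378*(-1/320819) = -840378/320819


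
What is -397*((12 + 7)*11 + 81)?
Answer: -115130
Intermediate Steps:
-397*((12 + 7)*11 + 81) = -397*(19*11 + 81) = -397*(209 + 81) = -397*290 = -115130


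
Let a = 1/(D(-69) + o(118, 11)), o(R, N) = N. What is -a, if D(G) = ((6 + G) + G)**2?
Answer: -1/17435 ≈ -5.7356e-5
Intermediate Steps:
D(G) = (6 + 2*G)**2
a = 1/17435 (a = 1/(4*(3 - 69)**2 + 11) = 1/(4*(-66)**2 + 11) = 1/(4*4356 + 11) = 1/(17424 + 11) = 1/17435 ≈ 5.7356e-5)
-a = -1*1/17435 = -1/17435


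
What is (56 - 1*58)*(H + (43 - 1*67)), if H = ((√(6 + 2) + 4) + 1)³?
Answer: -442 - 332*√2 ≈ -911.52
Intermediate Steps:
H = (5 + 2*√2)³ (H = ((√8 + 4) + 1)³ = ((2*√2 + 4) + 1)³ = ((4 + 2*√2) + 1)³ = (5 + 2*√2)³ ≈ 479.76)
(56 - 1*58)*(H + (43 - 1*67)) = (56 - 1*58)*((245 + 166*√2) + (43 - 1*67)) = (56 - 58)*((245 + 166*√2) + (43 - 67)) = -2*((245 + 166*√2) - 24) = -2*(221 + 166*√2) = -442 - 332*√2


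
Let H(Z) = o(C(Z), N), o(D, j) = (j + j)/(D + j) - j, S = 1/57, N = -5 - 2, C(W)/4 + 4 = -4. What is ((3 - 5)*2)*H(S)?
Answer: -1148/39 ≈ -29.436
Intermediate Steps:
C(W) = -32 (C(W) = -16 + 4*(-4) = -16 - 16 = -32)
N = -7
S = 1/57 ≈ 0.017544
o(D, j) = -j + 2*j/(D + j) (o(D, j) = (2*j)/(D + j) - j = 2*j/(D + j) - j = -j + 2*j/(D + j))
H(Z) = 287/39 (H(Z) = -7*(2 - 1*(-32) - 1*(-7))/(-32 - 7) = -7*(2 + 32 + 7)/(-39) = -7*(-1/39)*41 = 287/39)
((3 - 5)*2)*H(S) = ((3 - 5)*2)*(287/39) = -2*2*(287/39) = -4*287/39 = -1148/39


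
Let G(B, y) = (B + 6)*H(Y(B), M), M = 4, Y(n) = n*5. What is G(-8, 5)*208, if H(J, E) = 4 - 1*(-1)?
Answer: -2080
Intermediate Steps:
Y(n) = 5*n
H(J, E) = 5 (H(J, E) = 4 + 1 = 5)
G(B, y) = 30 + 5*B (G(B, y) = (B + 6)*5 = (6 + B)*5 = 30 + 5*B)
G(-8, 5)*208 = (30 + 5*(-8))*208 = (30 - 40)*208 = -10*208 = -2080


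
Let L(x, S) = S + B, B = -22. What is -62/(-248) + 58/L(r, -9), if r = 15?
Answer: -201/124 ≈ -1.6210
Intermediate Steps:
L(x, S) = -22 + S (L(x, S) = S - 22 = -22 + S)
-62/(-248) + 58/L(r, -9) = -62/(-248) + 58/(-22 - 9) = -62*(-1/248) + 58/(-31) = 1/4 + 58*(-1/31) = 1/4 - 58/31 = -201/124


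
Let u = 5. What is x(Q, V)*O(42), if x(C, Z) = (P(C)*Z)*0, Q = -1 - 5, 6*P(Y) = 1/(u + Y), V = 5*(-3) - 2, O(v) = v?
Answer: 0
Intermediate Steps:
V = -17 (V = -15 - 2 = -17)
P(Y) = 1/(6*(5 + Y))
Q = -6
x(C, Z) = 0 (x(C, Z) = ((1/(6*(5 + C)))*Z)*0 = (Z/(6*(5 + C)))*0 = 0)
x(Q, V)*O(42) = 0*42 = 0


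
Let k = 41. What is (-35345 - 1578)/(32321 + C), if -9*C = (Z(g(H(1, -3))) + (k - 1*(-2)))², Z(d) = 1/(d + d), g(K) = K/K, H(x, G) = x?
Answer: -147692/128443 ≈ -1.1499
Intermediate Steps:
g(K) = 1
Z(d) = 1/(2*d)
C = -841/4 (C = -((½)/1 + (41 - 1*(-2)))²/9 = -((½)*1 + (41 + 2))²/9 = -(½ + 43)²/9 = -(87/2)²/9 = -⅑*7569/4 = -841/4 ≈ -210.25)
(-35345 - 1578)/(32321 + C) = (-35345 - 1578)/(32321 - 841/4) = -36923/128443/4 = -36923*4/128443 = -147692/128443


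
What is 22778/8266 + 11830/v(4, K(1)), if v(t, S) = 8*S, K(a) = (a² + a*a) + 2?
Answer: 24628919/66128 ≈ 372.44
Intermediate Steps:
K(a) = 2 + 2*a² (K(a) = (a² + a²) + 2 = 2*a² + 2 = 2 + 2*a²)
22778/8266 + 11830/v(4, K(1)) = 22778/8266 + 11830/((8*(2 + 2*1²))) = 22778*(1/8266) + 11830/((8*(2 + 2*1))) = 11389/4133 + 11830/((8*(2 + 2))) = 11389/4133 + 11830/((8*4)) = 11389/4133 + 11830/32 = 11389/4133 + 11830*(1/32) = 11389/4133 + 5915/16 = 24628919/66128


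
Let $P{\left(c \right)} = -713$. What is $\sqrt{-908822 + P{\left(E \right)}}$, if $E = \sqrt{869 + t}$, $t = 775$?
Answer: $i \sqrt{909535} \approx 953.7 i$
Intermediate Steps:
$E = 2 \sqrt{411}$ ($E = \sqrt{869 + 775} = \sqrt{1644} = 2 \sqrt{411} \approx 40.546$)
$\sqrt{-908822 + P{\left(E \right)}} = \sqrt{-908822 - 713} = \sqrt{-909535} = i \sqrt{909535}$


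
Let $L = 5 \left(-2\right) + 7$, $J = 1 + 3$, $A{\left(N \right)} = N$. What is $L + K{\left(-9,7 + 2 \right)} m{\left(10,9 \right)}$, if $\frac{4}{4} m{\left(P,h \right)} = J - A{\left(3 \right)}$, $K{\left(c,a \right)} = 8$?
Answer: $5$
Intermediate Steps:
$J = 4$
$m{\left(P,h \right)} = 1$ ($m{\left(P,h \right)} = 4 - 3 = 1$)
$L = -3$ ($L = -10 + 7 = -3$)
$L + K{\left(-9,7 + 2 \right)} m{\left(10,9 \right)} = -3 + 8 \cdot 1 = -3 + 8 = 5$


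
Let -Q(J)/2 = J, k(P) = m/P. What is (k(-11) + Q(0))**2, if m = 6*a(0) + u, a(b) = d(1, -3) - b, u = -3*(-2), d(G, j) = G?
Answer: 144/121 ≈ 1.1901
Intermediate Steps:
u = 6
a(b) = 1 - b
m = 12 (m = 6*(1 - 1*0) + 6 = 6*(1 + 0) + 6 = 6*1 + 6 = 6 + 6 = 12)
k(P) = 12/P
Q(J) = -2*J
(k(-11) + Q(0))**2 = (12/(-11) - 2*0)**2 = (12*(-1/11) + 0)**2 = (-12/11 + 0)**2 = (-12/11)**2 = 144/121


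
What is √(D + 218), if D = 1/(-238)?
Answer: 13*√73066/238 ≈ 14.765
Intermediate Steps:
D = -1/238 ≈ -0.0042017
√(D + 218) = √(-1/238 + 218) = √(51883/238) = 13*√73066/238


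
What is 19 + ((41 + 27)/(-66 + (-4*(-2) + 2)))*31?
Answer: -261/14 ≈ -18.643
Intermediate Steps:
19 + ((41 + 27)/(-66 + (-4*(-2) + 2)))*31 = 19 + (68/(-66 + (8 + 2)))*31 = 19 + (68/(-66 + 10))*31 = 19 + (68/(-56))*31 = 19 + (68*(-1/56))*31 = 19 - 17/14*31 = 19 - 527/14 = -261/14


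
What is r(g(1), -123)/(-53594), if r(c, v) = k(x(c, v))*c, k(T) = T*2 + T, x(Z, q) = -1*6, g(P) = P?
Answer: 9/26797 ≈ 0.00033586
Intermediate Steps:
x(Z, q) = -6
k(T) = 3*T (k(T) = 2*T + T = 3*T)
r(c, v) = -18*c (r(c, v) = (3*(-6))*c = -18*c)
r(g(1), -123)/(-53594) = -18*1/(-53594) = -18*(-1/53594) = 9/26797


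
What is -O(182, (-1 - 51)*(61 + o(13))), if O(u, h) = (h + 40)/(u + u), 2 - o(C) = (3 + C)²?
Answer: -2519/91 ≈ -27.681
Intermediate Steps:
o(C) = 2 - (3 + C)²
O(u, h) = (40 + h)/(2*u) (O(u, h) = (40 + h)/((2*u)) = (40 + h)*(1/(2*u)) = (40 + h)/(2*u))
-O(182, (-1 - 51)*(61 + o(13))) = -(40 + (-1 - 51)*(61 + (2 - (3 + 13)²)))/(2*182) = -(40 - 52*(61 + (2 - 1*16²)))/(2*182) = -(40 - 52*(61 + (2 - 1*256)))/(2*182) = -(40 - 52*(61 + (2 - 256)))/(2*182) = -(40 - 52*(61 - 254))/(2*182) = -(40 - 52*(-193))/(2*182) = -(40 + 10036)/(2*182) = -10076/(2*182) = -1*2519/91 = -2519/91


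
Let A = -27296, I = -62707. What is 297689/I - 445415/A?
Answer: 19804919461/1711650272 ≈ 11.571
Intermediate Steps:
297689/I - 445415/A = 297689/(-62707) - 445415/(-27296) = 297689*(-1/62707) - 445415*(-1/27296) = -297689/62707 + 445415/27296 = 19804919461/1711650272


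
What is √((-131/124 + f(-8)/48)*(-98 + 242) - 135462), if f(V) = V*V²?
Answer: 3*I*√14644586/31 ≈ 370.34*I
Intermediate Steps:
f(V) = V³
√((-131/124 + f(-8)/48)*(-98 + 242) - 135462) = √((-131/124 + (-8)³/48)*(-98 + 242) - 135462) = √((-131*1/124 - 512*1/48)*144 - 135462) = √((-131/124 - 32/3)*144 - 135462) = √(-4361/372*144 - 135462) = √(-52332/31 - 135462) = √(-4251654/31) = 3*I*√14644586/31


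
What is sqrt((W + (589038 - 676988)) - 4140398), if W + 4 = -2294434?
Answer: 3*I*sqrt(724754) ≈ 2554.0*I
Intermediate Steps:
W = -2294438 (W = -4 - 2294434 = -2294438)
sqrt((W + (589038 - 676988)) - 4140398) = sqrt((-2294438 + (589038 - 676988)) - 4140398) = sqrt((-2294438 - 87950) - 4140398) = sqrt(-2382388 - 4140398) = sqrt(-6522786) = 3*I*sqrt(724754)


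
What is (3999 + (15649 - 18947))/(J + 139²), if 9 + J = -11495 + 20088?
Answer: 701/27905 ≈ 0.025121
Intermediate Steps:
J = 8584 (J = -9 + (-11495 + 20088) = -9 + 8593 = 8584)
(3999 + (15649 - 18947))/(J + 139²) = (3999 + (15649 - 18947))/(8584 + 139²) = (3999 - 3298)/(8584 + 19321) = 701/27905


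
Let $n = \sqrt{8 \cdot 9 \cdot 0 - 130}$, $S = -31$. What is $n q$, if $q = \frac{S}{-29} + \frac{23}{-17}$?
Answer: $- \frac{140 i \sqrt{130}}{493} \approx - 3.2378 i$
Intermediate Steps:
$q = - \frac{140}{493}$ ($q = - \frac{31}{-29} + \frac{23}{-17} = \left(-31\right) \left(- \frac{1}{29}\right) + 23 \left(- \frac{1}{17}\right) = \frac{31}{29} - \frac{23}{17} = - \frac{140}{493} \approx -0.28398$)
$n = i \sqrt{130}$ ($n = \sqrt{72 \cdot 0 - 130} = \sqrt{0 - 130} = \sqrt{-130} = i \sqrt{130} \approx 11.402 i$)
$n q = i \sqrt{130} \left(- \frac{140}{493}\right) = - \frac{140 i \sqrt{130}}{493}$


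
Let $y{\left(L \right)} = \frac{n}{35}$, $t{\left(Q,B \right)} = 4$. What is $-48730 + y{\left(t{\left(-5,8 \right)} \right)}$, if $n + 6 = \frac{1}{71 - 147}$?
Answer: $- \frac{129622257}{2660} \approx -48730.0$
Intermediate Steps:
$n = - \frac{457}{76}$ ($n = -6 + \frac{1}{71 - 147} = -6 + \frac{1}{-76} = -6 - \frac{1}{76} = - \frac{457}{76} \approx -6.0132$)
$y{\left(L \right)} = - \frac{457}{2660}$ ($y{\left(L \right)} = - \frac{457}{76 \cdot 35} = \left(- \frac{457}{76}\right) \frac{1}{35} = - \frac{457}{2660}$)
$-48730 + y{\left(t{\left(-5,8 \right)} \right)} = -48730 - \frac{457}{2660} = - \frac{129622257}{2660}$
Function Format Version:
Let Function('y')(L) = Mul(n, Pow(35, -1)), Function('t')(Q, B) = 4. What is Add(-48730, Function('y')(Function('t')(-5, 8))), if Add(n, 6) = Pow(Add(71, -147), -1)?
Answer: Rational(-129622257, 2660) ≈ -48730.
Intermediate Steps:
n = Rational(-457, 76) (n = Add(-6, Pow(Add(71, -147), -1)) = Add(-6, Pow(-76, -1)) = Add(-6, Rational(-1, 76)) = Rational(-457, 76) ≈ -6.0132)
Function('y')(L) = Rational(-457, 2660) (Function('y')(L) = Mul(Rational(-457, 76), Pow(35, -1)) = Mul(Rational(-457, 76), Rational(1, 35)) = Rational(-457, 2660))
Add(-48730, Function('y')(Function('t')(-5, 8))) = Add(-48730, Rational(-457, 2660)) = Rational(-129622257, 2660)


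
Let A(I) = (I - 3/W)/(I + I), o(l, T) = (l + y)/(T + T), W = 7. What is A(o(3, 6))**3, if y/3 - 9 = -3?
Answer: 50653/941192 ≈ 0.053818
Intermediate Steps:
y = 18 (y = 27 + 3*(-3) = 27 - 9 = 18)
o(l, T) = (18 + l)/(2*T) (o(l, T) = (l + 18)/(T + T) = (18 + l)/((2*T)) = (18 + l)*(1/(2*T)) = (18 + l)/(2*T))
A(I) = (-3/7 + I)/(2*I) (A(I) = (I - 3/7)/(I + I) = (I - 3*1/7)/((2*I)) = (I - 3/7)*(1/(2*I)) = (-3/7 + I)*(1/(2*I)) = (-3/7 + I)/(2*I))
A(o(3, 6))**3 = ((-3 + 7*((1/2)*(18 + 3)/6))/(14*(((1/2)*(18 + 3)/6))))**3 = ((-3 + 7*((1/2)*(1/6)*21))/(14*(((1/2)*(1/6)*21))))**3 = ((-3 + 7*(7/4))/(14*(7/4)))**3 = ((1/14)*(4/7)*(-3 + 49/4))**3 = ((1/14)*(4/7)*(37/4))**3 = (37/98)**3 = 50653/941192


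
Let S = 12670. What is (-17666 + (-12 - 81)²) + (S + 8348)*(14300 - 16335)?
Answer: -42780647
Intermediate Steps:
(-17666 + (-12 - 81)²) + (S + 8348)*(14300 - 16335) = (-17666 + (-12 - 81)²) + (12670 + 8348)*(14300 - 16335) = (-17666 + (-93)²) + 21018*(-2035) = (-17666 + 8649) - 42771630 = -9017 - 42771630 = -42780647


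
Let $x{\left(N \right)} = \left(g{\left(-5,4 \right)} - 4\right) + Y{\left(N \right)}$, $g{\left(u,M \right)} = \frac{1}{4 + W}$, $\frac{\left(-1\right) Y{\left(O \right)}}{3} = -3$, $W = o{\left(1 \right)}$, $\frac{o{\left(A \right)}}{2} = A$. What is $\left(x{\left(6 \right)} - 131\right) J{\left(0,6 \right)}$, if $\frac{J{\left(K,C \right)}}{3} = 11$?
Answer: $- \frac{8305}{2} \approx -4152.5$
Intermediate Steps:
$o{\left(A \right)} = 2 A$
$W = 2$ ($W = 2 \cdot 1 = 2$)
$J{\left(K,C \right)} = 33$ ($J{\left(K,C \right)} = 3 \cdot 11 = 33$)
$Y{\left(O \right)} = 9$ ($Y{\left(O \right)} = \left(-3\right) \left(-3\right) = 9$)
$g{\left(u,M \right)} = \frac{1}{6}$ ($g{\left(u,M \right)} = \frac{1}{4 + 2} = \frac{1}{6}$)
$x{\left(N \right)} = \frac{31}{6}$ ($x{\left(N \right)} = \left(\frac{1}{6} - 4\right) + 9 = - \frac{23}{6} + 9 = \frac{31}{6}$)
$\left(x{\left(6 \right)} - 131\right) J{\left(0,6 \right)} = \left(\frac{31}{6} - 131\right) 33 = \left(- \frac{755}{6}\right) 33 = - \frac{8305}{2}$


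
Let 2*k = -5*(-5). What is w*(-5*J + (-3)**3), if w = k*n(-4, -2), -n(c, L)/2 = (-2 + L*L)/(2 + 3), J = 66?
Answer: 3570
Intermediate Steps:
n(c, L) = 4/5 - 2*L**2/5 (n(c, L) = -2*(-2 + L*L)/(2 + 3) = -2*(-2 + L**2)/5 = -2*(-2/5 + L**2/5) = 4/5 - 2*L**2/5)
k = 25/2 (k = (-5*(-5))/2 = (1/2)*25 = 25/2 ≈ 12.500)
w = -10 (w = 25*(4/5 - 2/5*(-2)**2)/2 = 25*(4/5 - 2/5*4)/2 = 25*(4/5 - 8/5)/2 = (25/2)*(-4/5) = -10)
w*(-5*J + (-3)**3) = -10*(-5*66 + (-3)**3) = -10*(-330 - 27) = -10*(-357) = 3570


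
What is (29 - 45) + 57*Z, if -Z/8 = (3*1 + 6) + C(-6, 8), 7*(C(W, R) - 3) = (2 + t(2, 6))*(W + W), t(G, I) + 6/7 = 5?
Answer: -33616/49 ≈ -686.04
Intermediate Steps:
t(G, I) = 29/7 (t(G, I) = -6/7 + 5 = 29/7)
C(W, R) = 3 + 86*W/49 (C(W, R) = 3 + ((2 + 29/7)*(W + W))/7 = 3 + (43*(2*W)/7)/7 = 3 + (86*W/7)/7 = 3 + 86*W/49)
Z = -576/49 (Z = -8*((3*1 + 6) + (3 + (86/49)*(-6))) = -8*((3 + 6) + (3 - 516/49)) = -8*(9 - 369/49) = -8*72/49 = -576/49 ≈ -11.755)
(29 - 45) + 57*Z = (29 - 45) + 57*(-576/49) = -16 - 32832/49 = -33616/49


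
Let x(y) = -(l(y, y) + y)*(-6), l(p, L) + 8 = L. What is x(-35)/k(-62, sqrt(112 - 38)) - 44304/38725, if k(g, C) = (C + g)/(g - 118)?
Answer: -1557100416/1123025 - 648*sqrt(74)/29 ≈ -1578.7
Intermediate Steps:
l(p, L) = -8 + L
k(g, C) = (C + g)/(-118 + g)
x(y) = -48 + 12*y (x(y) = -((-8 + y) + y)*(-6) = -(-8 + 2*y)*(-6) = -(48 - 12*y) = -48 + 12*y)
x(-35)/k(-62, sqrt(112 - 38)) - 44304/38725 = (-48 + 12*(-35))/(((sqrt(112 - 38) - 62)/(-118 - 62))) - 44304/38725 = (-48 - 420)/(((sqrt(74) - 62)/(-180))) - 44304*1/38725 = -468*(-180/(-62 + sqrt(74))) - 44304/38725 = -468/(31/90 - sqrt(74)/180) - 44304/38725 = -44304/38725 - 468/(31/90 - sqrt(74)/180)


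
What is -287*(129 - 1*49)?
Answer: -22960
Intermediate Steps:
-287*(129 - 1*49) = -287*(129 - 49) = -287*80 = -22960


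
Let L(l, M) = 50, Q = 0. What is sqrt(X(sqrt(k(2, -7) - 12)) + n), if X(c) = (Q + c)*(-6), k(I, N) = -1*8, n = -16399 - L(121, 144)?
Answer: sqrt(-16449 - 12*I*sqrt(5)) ≈ 0.105 - 128.25*I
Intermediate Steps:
n = -16449 (n = -16399 - 1*50 = -16399 - 50 = -16449)
k(I, N) = -8
X(c) = -6*c (X(c) = (0 + c)*(-6) = c*(-6) = -6*c)
sqrt(X(sqrt(k(2, -7) - 12)) + n) = sqrt(-6*sqrt(-8 - 12) - 16449) = sqrt(-12*I*sqrt(5) - 16449) = sqrt(-16449 - 12*I*sqrt(5))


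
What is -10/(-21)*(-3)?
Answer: -10/7 ≈ -1.4286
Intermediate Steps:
-10/(-21)*(-3) = -10*(-1/21)*(-3) = (10/21)*(-3) = -10/7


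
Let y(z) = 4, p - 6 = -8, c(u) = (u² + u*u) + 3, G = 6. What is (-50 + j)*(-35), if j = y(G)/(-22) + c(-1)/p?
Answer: 40565/22 ≈ 1843.9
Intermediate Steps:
c(u) = 3 + 2*u² (c(u) = (u² + u²) + 3 = 2*u² + 3 = 3 + 2*u²)
p = -2 (p = 6 - 8 = -2)
j = -59/22 (j = 4/(-22) + (3 + 2*(-1)²)/(-2) = 4*(-1/22) + (3 + 2*1)*(-½) = -2/11 + (3 + 2)*(-½) = -2/11 + 5*(-½) = -2/11 - 5/2 = -59/22 ≈ -2.6818)
(-50 + j)*(-35) = (-50 - 59/22)*(-35) = -1159/22*(-35) = 40565/22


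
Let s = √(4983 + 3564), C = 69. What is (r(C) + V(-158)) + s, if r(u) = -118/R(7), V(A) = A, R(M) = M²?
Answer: -7860/49 + √8547 ≈ -67.958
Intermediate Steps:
r(u) = -118/49 (r(u) = -118/(7²) = -118/49)
s = √8547 ≈ 92.450
(r(C) + V(-158)) + s = (-118/49 - 158) + √8547 = -7860/49 + √8547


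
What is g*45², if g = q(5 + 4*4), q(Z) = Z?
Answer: 42525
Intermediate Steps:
g = 21 (g = 5 + 4*4 = 5 + 16 = 21)
g*45² = 21*45² = 21*2025 = 42525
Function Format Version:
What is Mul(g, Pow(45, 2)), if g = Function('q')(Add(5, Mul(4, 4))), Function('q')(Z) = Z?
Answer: 42525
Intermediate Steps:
g = 21 (g = Add(5, Mul(4, 4)) = Add(5, 16) = 21)
Mul(g, Pow(45, 2)) = Mul(21, Pow(45, 2)) = Mul(21, 2025) = 42525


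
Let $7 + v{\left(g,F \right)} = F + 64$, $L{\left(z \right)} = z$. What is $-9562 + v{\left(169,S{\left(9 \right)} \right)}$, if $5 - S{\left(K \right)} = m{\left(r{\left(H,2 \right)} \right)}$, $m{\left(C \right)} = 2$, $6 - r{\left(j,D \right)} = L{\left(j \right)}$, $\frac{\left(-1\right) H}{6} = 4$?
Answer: $-9502$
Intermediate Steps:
$H = -24$ ($H = \left(-6\right) 4 = -24$)
$r{\left(j,D \right)} = 6 - j$
$S{\left(K \right)} = 3$ ($S{\left(K \right)} = 5 - 2 = 3$)
$v{\left(g,F \right)} = 57 + F$ ($v{\left(g,F \right)} = -7 + \left(F + 64\right) = -7 + \left(64 + F\right) = 57 + F$)
$-9562 + v{\left(169,S{\left(9 \right)} \right)} = -9562 + \left(57 + 3\right) = -9562 + 60 = -9502$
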